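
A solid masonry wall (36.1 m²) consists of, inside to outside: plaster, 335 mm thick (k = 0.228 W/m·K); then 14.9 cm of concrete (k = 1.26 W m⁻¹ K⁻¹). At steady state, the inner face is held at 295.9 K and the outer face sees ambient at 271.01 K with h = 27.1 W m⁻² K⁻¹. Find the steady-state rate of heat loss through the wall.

Q = 553 W

Series thermal resistances, inner to outer:
  R_plaster = L/(kA) = 0.335/(0.228·36.1) = 0.04070 K/W
  R_concrete = L/(kA) = 0.149/(1.26·36.1) = 0.003276 K/W
  R_conv,out = 1/(hA) = 1/(27.1·36.1) = 0.001022 K/W
ΣR = 0.04070 + 0.003276 + 0.001022 = 0.04500 K/W
Q = ΔT/ΣR = (295.9 K − 271.01 K)/0.04500 = 553 W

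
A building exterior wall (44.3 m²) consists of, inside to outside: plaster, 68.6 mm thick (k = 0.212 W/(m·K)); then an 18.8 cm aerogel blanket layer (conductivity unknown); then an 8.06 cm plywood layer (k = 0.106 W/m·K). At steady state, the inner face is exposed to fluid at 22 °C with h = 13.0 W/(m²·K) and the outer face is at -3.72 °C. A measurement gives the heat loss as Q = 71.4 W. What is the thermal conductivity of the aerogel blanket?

ΣR = ΔT/Q = |22 − -3.72|/71.4 = 0.3602 K/W
Known resistances:
  R_conv,in = 1/(hA) = 1/(13.0·44.3) = 0.001736 K/W
  R_plaster = L/(kA) = 0.0686/(0.212·44.3) = 0.007304 K/W
  R_plywood = L/(kA) = 0.0806/(0.106·44.3) = 0.01716 K/W
R_aerogel blanket = ΣR − ΣR_known = 0.3602 − 0.02620 = 0.3340 K/W
L/(kA) = 0.3340 ⇒ k = 0.188/(0.3340·44.3) = 0.0127 W/m·K

k = 0.0127 W/m·K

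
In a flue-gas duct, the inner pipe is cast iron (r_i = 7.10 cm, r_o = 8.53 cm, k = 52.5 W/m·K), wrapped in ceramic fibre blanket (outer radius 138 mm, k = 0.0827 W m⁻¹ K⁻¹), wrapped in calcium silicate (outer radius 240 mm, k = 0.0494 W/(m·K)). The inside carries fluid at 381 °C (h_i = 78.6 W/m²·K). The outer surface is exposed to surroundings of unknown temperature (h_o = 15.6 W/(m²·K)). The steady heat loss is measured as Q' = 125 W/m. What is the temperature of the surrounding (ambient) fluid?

T_out = 33.5 °C

Series resistances:
  R'_conv,in = 1/(2πr h) = 1/(2π·0.0710·78.6) = 0.02852 m·K/W
  R'_cast iron = ln(0.0853/0.0710)/(2πk) = 0.1835/(2π·52.5) = 5.563×10^-4 m·K/W
  R'_ceramic fibre blanket = ln(0.138/0.0853)/(2πk) = 0.4811/(2π·0.0827) = 0.9258 m·K/W
  R'_calcium silicate = ln(0.240/0.138)/(2πk) = 0.5534/(2π·0.0494) = 1.783 m·K/W
  R'_conv,out = 1/(2πr h) = 1/(2π·0.240·15.6) = 0.04251 m·K/W
ΣR = 2.780 m·K/W
ΔT = Q'·ΣR = 125 × 2.780 = 347.5 K
Heat flows outward, so T_out = T_in − ΔT = 381 − 347.5 = 33.5 °C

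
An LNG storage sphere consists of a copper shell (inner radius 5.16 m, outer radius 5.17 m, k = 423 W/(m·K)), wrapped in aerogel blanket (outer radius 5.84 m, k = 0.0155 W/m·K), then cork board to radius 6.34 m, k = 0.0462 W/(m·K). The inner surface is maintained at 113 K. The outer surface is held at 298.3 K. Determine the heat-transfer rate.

Q = 1350 W

Resistance network (inner→outer):
  R_copper = (1/5.16 − 1/5.17)/(4πk) = 3.749×10^-4/(4π·423) = 7.052×10^-8 K/W
  R_aerogel blanket = (1/5.17 − 1/5.84)/(4πk) = 0.02219/(4π·0.0155) = 0.1139 K/W
  R_cork board = (1/5.84 − 1/6.34)/(4πk) = 0.01350/(4π·0.0462) = 0.02326 K/W
ΣR = 7.052×10^-8 + 0.1139 + 0.02326 = 0.1372 K/W
Q = ΔT/ΣR = (113 K − 298.3 K)/0.1372 = -1350 W
(Negative Q ⇒ heat flows inward; heat gain = 1350 W.)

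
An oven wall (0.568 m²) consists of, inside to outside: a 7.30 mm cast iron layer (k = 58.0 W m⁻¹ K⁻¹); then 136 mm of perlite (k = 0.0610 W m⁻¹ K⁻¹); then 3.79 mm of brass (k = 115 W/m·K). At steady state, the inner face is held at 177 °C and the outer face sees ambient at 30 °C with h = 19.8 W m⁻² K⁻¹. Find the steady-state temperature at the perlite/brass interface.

Resistance network (inner→outer):
  R_cast iron = L/(kA) = 0.00730/(58.0·0.568) = 2.216×10^-4 K/W
  R_perlite = L/(kA) = 0.136/(0.0610·0.568) = 3.925 K/W
  R_brass = L/(kA) = 0.00379/(115·0.568) = 5.802×10^-5 K/W
  R_conv,out = 1/(hA) = 1/(19.8·0.568) = 0.08892 K/W
ΣR = 2.216×10^-4 + 3.925 + 5.802×10^-5 + 0.08892 = 4.014 K/W
Q = ΔT/ΣR = (177 °C − 30 °C)/4.014 = 36.62 W
From the inner boundary to the perlite/brass interface, ΣR_partial = 3.925 K/W.
T_interface = T_in − Q·ΣR_partial = 177 °C − (36.62)(3.925) = 33.3 °C

T = 33.3 °C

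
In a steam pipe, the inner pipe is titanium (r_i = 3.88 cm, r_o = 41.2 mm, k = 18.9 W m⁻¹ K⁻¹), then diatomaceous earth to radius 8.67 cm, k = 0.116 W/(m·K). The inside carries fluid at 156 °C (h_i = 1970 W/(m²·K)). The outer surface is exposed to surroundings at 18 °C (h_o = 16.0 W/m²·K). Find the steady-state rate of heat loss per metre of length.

Q' = 121 W/m

Treat each layer as a resistance in series:
  R'_conv,in = 1/(2πr h) = 1/(2π·0.0388·1970) = 0.002082 m·K/W
  R'_titanium = ln(0.0412/0.0388)/(2πk) = 0.06002/(2π·18.9) = 5.054×10^-4 m·K/W
  R'_diatomaceous earth = ln(0.0867/0.0412)/(2πk) = 0.7440/(2π·0.116) = 1.021 m·K/W
  R'_conv,out = 1/(2πr h) = 1/(2π·0.0867·16.0) = 0.1147 m·K/W
ΣR = 0.002082 + 5.054×10^-4 + 1.021 + 0.1147 = 1.138 m·K/W
Q' = ΔT/ΣR = (156 °C − 18 °C)/1.138 = 121 W/m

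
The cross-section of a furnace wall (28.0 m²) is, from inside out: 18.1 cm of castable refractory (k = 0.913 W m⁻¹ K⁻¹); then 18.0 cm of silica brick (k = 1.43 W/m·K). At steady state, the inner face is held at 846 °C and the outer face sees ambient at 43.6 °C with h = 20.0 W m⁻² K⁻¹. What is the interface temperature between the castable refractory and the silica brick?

T = 421 °C

Resistance network (inner→outer):
  R_castable refractory = L/(kA) = 0.181/(0.913·28.0) = 0.007080 K/W
  R_silica brick = L/(kA) = 0.180/(1.43·28.0) = 0.004496 K/W
  R_conv,out = 1/(hA) = 1/(20.0·28.0) = 0.001786 K/W
ΣR = 0.007080 + 0.004496 + 0.001786 = 0.01336 K/W
Q = ΔT/ΣR = (846 °C − 43.6 °C)/0.01336 = 60060 W
From the inner boundary to the castable refractory/silica brick interface, ΣR_partial = 0.007080 K/W.
T_interface = T_in − Q·ΣR_partial = 846 °C − (60060)(0.007080) = 421 °C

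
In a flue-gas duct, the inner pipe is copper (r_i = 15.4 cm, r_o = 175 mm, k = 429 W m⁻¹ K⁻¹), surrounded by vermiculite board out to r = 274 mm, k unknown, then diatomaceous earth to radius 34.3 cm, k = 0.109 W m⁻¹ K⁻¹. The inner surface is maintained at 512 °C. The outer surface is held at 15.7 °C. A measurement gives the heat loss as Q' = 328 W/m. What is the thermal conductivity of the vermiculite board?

ΣR = ΔT/Q' = |512 − 15.7|/328 = 1.513 m·K/W
Known resistances:
  R'_copper = ln(0.175/0.154)/(2πk) = 0.1278/(2π·429) = 4.742×10^-5 m·K/W
  R'_diatomaceous earth = ln(0.343/0.274)/(2πk) = 0.2246/(2π·0.109) = 0.3280 m·K/W
R_vermiculite board = ΣR − ΣR_known = 1.513 − 0.3280 = 1.185 m·K/W
ln(r₂/r₁)/(2πk) = 1.185 ⇒ k = 0.4483/(2π·1.185) = 0.0602 W/m·K

k = 0.0602 W/m·K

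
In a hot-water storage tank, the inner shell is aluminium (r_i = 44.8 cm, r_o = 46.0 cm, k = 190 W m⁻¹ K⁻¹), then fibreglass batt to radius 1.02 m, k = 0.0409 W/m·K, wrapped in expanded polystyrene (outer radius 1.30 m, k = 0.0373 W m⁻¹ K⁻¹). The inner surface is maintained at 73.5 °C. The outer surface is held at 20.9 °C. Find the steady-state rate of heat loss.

Q = 19.0 W

Series thermal resistances, inner to outer:
  R_aluminium = (1/0.448 − 1/0.460)/(4πk) = 0.05823/(4π·190) = 2.439×10^-5 K/W
  R_fibreglass batt = (1/0.460 − 1/1.02)/(4πk) = 1.194/(4π·0.0409) = 2.322 K/W
  R_expanded polystyrene = (1/1.02 − 1/1.30)/(4πk) = 0.2112/(4π·0.0373) = 0.4505 K/W
ΣR = 2.439×10^-5 + 2.322 + 0.4505 = 2.773 K/W
Q = ΔT/ΣR = (73.5 °C − 20.9 °C)/2.773 = 19.0 W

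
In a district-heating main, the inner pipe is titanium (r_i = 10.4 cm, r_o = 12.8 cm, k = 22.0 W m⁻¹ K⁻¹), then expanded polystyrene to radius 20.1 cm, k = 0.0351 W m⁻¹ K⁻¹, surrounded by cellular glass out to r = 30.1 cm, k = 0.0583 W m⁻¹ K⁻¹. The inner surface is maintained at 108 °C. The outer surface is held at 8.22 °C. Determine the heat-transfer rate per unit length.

Q' = 31.7 W/m

Treat each layer as a resistance in series:
  R'_titanium = ln(0.128/0.104)/(2πk) = 0.2076/(2π·22.0) = 0.001502 m·K/W
  R'_expanded polystyrene = ln(0.201/0.128)/(2πk) = 0.4513/(2π·0.0351) = 2.046 m·K/W
  R'_cellular glass = ln(0.301/0.201)/(2πk) = 0.4038/(2π·0.0583) = 1.102 m·K/W
ΣR = 0.001502 + 2.046 + 1.102 = 3.150 m·K/W
Q' = ΔT/ΣR = (108 °C − 8.22 °C)/3.150 = 31.7 W/m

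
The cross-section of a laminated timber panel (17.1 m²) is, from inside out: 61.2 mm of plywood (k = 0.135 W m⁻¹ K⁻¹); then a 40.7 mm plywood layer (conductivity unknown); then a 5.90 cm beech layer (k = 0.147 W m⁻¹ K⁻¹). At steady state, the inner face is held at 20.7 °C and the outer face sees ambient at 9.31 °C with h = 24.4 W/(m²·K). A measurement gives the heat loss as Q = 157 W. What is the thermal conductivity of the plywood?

k = 0.118 W/m·K

ΣR = ΔT/Q = |20.7 − 9.31|/157 = 0.07255 K/W
Known resistances:
  R_plywood = L/(kA) = 0.0612/(0.135·17.1) = 0.02651 K/W
  R_beech = L/(kA) = 0.0590/(0.147·17.1) = 0.02347 K/W
  R_conv,out = 1/(hA) = 1/(24.4·17.1) = 0.002397 K/W
R_plywood = ΣR − ΣR_known = 0.07255 − 0.05238 = 0.02017 K/W
L/(kA) = 0.02017 ⇒ k = 0.0407/(0.02017·17.1) = 0.118 W/m·K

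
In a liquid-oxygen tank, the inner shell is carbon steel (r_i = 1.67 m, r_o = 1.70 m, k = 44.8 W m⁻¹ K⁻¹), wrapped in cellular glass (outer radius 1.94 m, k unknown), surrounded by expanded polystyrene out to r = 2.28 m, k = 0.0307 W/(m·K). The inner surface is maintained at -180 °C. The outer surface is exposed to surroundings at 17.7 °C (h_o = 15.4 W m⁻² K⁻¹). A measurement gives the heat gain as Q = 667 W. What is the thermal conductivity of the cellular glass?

k = 0.0602 W/m·K

ΣR = ΔT/Q = |-180 − 17.7|/667 = 0.2964 K/W
Known resistances:
  R_carbon steel = (1/1.67 − 1/1.70)/(4πk) = 0.01057/(4π·44.8) = 1.877×10^-5 K/W
  R_expanded polystyrene = (1/1.94 − 1/2.28)/(4πk) = 0.07687/(4π·0.0307) = 0.1992 K/W
  R_conv,out = 1/(4πr²h) = 1/(4π·2.28²·15.4) = 9.940×10^-4 K/W
R_cellular glass = ΣR − ΣR_known = 0.2964 − 0.2002 = 0.09620 K/W
(1/r₁−1/r₂)/(4πk) = 0.09620 ⇒ k = 0.07277/(4π·0.09620) = 0.0602 W/m·K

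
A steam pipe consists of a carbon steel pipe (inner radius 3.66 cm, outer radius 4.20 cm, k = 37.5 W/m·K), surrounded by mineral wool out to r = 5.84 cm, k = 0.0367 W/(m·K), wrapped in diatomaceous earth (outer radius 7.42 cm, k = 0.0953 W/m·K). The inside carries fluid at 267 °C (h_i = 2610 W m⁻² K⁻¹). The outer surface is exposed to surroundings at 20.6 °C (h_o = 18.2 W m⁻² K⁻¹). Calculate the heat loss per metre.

Q' = 126 W/m

Series thermal resistances, inner to outer:
  R'_conv,in = 1/(2πr h) = 1/(2π·0.0366·2610) = 0.001666 m·K/W
  R'_carbon steel = ln(0.0420/0.0366)/(2πk) = 0.1376/(2π·37.5) = 5.841×10^-4 m·K/W
  R'_mineral wool = ln(0.0584/0.0420)/(2πk) = 0.3296/(2π·0.0367) = 1.430 m·K/W
  R'_diatomaceous earth = ln(0.0742/0.0584)/(2πk) = 0.2394/(2π·0.0953) = 0.3999 m·K/W
  R'_conv,out = 1/(2πr h) = 1/(2π·0.0742·18.2) = 0.1179 m·K/W
ΣR = 0.001666 + 5.841×10^-4 + 1.430 + 0.3999 + 0.1179 = 1.950 m·K/W
Q' = ΔT/ΣR = (267 °C − 20.6 °C)/1.950 = 126 W/m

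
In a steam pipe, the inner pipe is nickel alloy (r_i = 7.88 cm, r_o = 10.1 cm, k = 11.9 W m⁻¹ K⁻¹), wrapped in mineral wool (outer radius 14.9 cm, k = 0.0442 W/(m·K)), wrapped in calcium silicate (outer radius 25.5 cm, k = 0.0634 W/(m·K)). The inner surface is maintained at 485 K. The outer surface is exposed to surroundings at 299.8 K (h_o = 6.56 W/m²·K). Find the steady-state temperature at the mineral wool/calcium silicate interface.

T = 394 K

Treat each layer as a resistance in series:
  R'_nickel alloy = ln(0.101/0.0788)/(2πk) = 0.2482/(2π·11.9) = 0.003320 m·K/W
  R'_mineral wool = ln(0.149/0.101)/(2πk) = 0.3888/(2π·0.0442) = 1.400 m·K/W
  R'_calcium silicate = ln(0.255/0.149)/(2πk) = 0.5373/(2π·0.0634) = 1.349 m·K/W
  R'_conv,out = 1/(2πr h) = 1/(2π·0.255·6.56) = 0.09514 m·K/W
ΣR = 0.003320 + 1.400 + 1.349 + 0.09514 = 2.847 m·K/W
Q' = ΔT/ΣR = (485 K − 299.8 K)/2.847 = 65.05 W/m
From the inner boundary to the mineral wool/calcium silicate interface, ΣR_partial = 1.403 m·K/W.
T_interface = T_in − Q'·ΣR_partial = 485 K − (65.05)(1.403) = 394 K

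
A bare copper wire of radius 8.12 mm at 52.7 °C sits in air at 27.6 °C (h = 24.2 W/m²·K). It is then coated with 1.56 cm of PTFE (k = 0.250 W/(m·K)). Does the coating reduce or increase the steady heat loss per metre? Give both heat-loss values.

Critical radius for a cylinder: r_cr = k/h = 0.0103 m = 1.03 cm.
Outer radius after coating: r₂ = 0.00812 + 0.0156 = 0.02372 m.
r₁ < r_cr < r₂: heat loss rises to a maximum at r_cr then falls. Whether the coating helps depends on whether Q(r₂) has dropped back below Q(r₁).
Bare: R = 1/(2πr₁h) = 0.8099 m·K/W; Q = 25.1/0.8099 = 31.0 W/m.
Coated: R = R_cond + R_conv = 0.9597 m·K/W; Q = 25.1/0.9597 = 26.2 W/m.

reduces: 31.0 → 26.2 W/m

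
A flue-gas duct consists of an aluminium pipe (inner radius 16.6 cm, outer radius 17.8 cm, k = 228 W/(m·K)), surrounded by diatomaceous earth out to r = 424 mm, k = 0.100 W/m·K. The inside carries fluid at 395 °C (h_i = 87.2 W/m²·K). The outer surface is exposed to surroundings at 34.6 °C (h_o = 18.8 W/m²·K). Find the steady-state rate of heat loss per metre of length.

Q' = 255 W/m

Resistance network (inner→outer):
  R'_conv,in = 1/(2πr h) = 1/(2π·0.166·87.2) = 0.01100 m·K/W
  R'_aluminium = ln(0.178/0.166)/(2πk) = 0.06980/(2π·228) = 4.872×10^-5 m·K/W
  R'_diatomaceous earth = ln(0.424/0.178)/(2πk) = 0.8679/(2π·0.100) = 1.381 m·K/W
  R'_conv,out = 1/(2πr h) = 1/(2π·0.424·18.8) = 0.01997 m·K/W
ΣR = 0.01100 + 4.872×10^-5 + 1.381 + 0.01997 = 1.412 m·K/W
Q' = ΔT/ΣR = (395 °C − 34.6 °C)/1.412 = 255 W/m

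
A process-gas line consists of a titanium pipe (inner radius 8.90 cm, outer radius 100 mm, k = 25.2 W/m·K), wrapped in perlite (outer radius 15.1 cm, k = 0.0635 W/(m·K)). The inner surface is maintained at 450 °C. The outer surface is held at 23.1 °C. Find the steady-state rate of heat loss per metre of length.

Q' = 413 W/m

Resistance network (inner→outer):
  R'_titanium = ln(0.100/0.0890)/(2πk) = 0.1165/(2π·25.2) = 7.360×10^-4 m·K/W
  R'_perlite = ln(0.151/0.100)/(2πk) = 0.4121/(2π·0.0635) = 1.033 m·K/W
ΣR = 7.360×10^-4 + 1.033 = 1.034 m·K/W
Q' = ΔT/ΣR = (450 °C − 23.1 °C)/1.034 = 413 W/m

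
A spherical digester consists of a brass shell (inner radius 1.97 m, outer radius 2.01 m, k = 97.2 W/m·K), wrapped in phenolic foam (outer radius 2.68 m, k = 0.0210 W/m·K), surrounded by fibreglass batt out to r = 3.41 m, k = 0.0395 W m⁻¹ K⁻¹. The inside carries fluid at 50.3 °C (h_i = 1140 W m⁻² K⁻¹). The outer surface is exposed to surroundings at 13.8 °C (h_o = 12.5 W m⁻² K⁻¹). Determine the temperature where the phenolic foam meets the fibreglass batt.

Resistance network (inner→outer):
  R_conv,in = 1/(4πr²h) = 1/(4π·1.97²·1140) = 1.799×10^-5 K/W
  R_brass = (1/1.97 − 1/2.01)/(4πk) = 0.01010/(4π·97.2) = 8.270×10^-6 K/W
  R_phenolic foam = (1/2.01 − 1/2.68)/(4πk) = 0.1244/(4π·0.0210) = 0.4713 K/W
  R_fibreglass batt = (1/2.68 − 1/3.41)/(4πk) = 0.07988/(4π·0.0395) = 0.1609 K/W
  R_conv,out = 1/(4πr²h) = 1/(4π·3.41²·12.5) = 5.475×10^-4 K/W
ΣR = 1.799×10^-5 + 8.270×10^-6 + 0.4713 + 0.1609 + 5.475×10^-4 = 0.6328 K/W
Q = ΔT/ΣR = (50.3 °C − 13.8 °C)/0.6328 = 57.68 W
From the inner boundary to the phenolic foam/fibreglass batt interface, ΣR_partial = 0.4713 K/W.
T_interface = T_in − Q·ΣR_partial = 50.3 °C − (57.68)(0.4713) = 23.1 °C

T = 23.1 °C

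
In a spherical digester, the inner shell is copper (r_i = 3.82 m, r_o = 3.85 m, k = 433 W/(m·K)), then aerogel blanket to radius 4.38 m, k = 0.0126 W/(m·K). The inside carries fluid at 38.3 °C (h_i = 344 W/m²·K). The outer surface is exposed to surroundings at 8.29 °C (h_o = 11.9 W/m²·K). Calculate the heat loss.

Series thermal resistances, inner to outer:
  R_conv,in = 1/(4πr²h) = 1/(4π·3.82²·344) = 1.585×10^-5 K/W
  R_copper = (1/3.82 − 1/3.85)/(4πk) = 0.002040/(4π·433) = 3.749×10^-7 K/W
  R_aerogel blanket = (1/3.85 − 1/4.38)/(4πk) = 0.03143/(4π·0.0126) = 0.1985 K/W
  R_conv,out = 1/(4πr²h) = 1/(4π·4.38²·11.9) = 3.486×10^-4 K/W
ΣR = 1.585×10^-5 + 3.749×10^-7 + 0.1985 + 3.486×10^-4 = 0.1989 K/W
Q = ΔT/ΣR = (38.3 °C − 8.29 °C)/0.1989 = 151 W

Q = 151 W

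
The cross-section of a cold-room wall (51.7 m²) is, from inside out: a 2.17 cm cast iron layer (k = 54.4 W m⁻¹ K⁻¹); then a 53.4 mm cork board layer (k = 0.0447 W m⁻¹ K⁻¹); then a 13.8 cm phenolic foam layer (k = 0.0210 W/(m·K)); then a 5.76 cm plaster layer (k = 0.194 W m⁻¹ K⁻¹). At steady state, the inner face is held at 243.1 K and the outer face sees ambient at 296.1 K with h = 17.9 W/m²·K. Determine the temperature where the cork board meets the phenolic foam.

T = 250.9 K

Resistance network (inner→outer):
  R_cast iron = L/(kA) = 0.0217/(54.4·51.7) = 7.716×10^-6 K/W
  R_cork board = L/(kA) = 0.0534/(0.0447·51.7) = 0.02311 K/W
  R_phenolic foam = L/(kA) = 0.138/(0.0210·51.7) = 0.1271 K/W
  R_plaster = L/(kA) = 0.0576/(0.194·51.7) = 0.005743 K/W
  R_conv,out = 1/(hA) = 1/(17.9·51.7) = 0.001081 K/W
ΣR = 7.716×10^-6 + 0.02311 + 0.1271 + 0.005743 + 0.001081 = 0.1570 K/W
Q = ΔT/ΣR = (243.1 K − 296.1 K)/0.1570 = -337.6 W
From the inner boundary to the cork board/phenolic foam interface, ΣR_partial = 0.02312 K/W.
T_interface = T_in − Q·ΣR_partial = 243.1 K − (-337.6)(0.02312) = 250.9 K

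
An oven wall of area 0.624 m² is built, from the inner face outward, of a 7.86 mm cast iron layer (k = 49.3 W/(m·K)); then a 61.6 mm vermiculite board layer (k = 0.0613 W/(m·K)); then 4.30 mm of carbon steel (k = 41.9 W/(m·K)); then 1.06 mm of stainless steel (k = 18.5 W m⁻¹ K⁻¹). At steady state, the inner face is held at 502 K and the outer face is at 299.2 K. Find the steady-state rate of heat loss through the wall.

Series thermal resistances, inner to outer:
  R_cast iron = L/(kA) = 0.00786/(49.3·0.624) = 2.555×10^-4 K/W
  R_vermiculite board = L/(kA) = 0.0616/(0.0613·0.624) = 1.610 K/W
  R_carbon steel = L/(kA) = 0.00430/(41.9·0.624) = 1.645×10^-4 K/W
  R_stainless steel = L/(kA) = 0.00106/(18.5·0.624) = 9.182×10^-5 K/W
ΣR = 2.555×10^-4 + 1.610 + 1.645×10^-4 + 9.182×10^-5 = 1.611 K/W
Q = ΔT/ΣR = (502 K − 299.2 K)/1.611 = 126 W

Q = 126 W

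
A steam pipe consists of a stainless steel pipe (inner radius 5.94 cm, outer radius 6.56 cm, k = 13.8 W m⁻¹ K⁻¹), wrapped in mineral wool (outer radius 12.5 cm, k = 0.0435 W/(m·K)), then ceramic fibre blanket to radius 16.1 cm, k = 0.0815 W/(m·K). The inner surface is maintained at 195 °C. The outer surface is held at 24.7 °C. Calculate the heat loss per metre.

Q' = 59.7 W/m

Treat each layer as a resistance in series:
  R'_stainless steel = ln(0.0656/0.0594)/(2πk) = 0.09928/(2π·13.8) = 0.001145 m·K/W
  R'_mineral wool = ln(0.125/0.0656)/(2πk) = 0.6447/(2π·0.0435) = 2.359 m·K/W
  R'_ceramic fibre blanket = ln(0.161/0.125)/(2πk) = 0.2531/(2π·0.0815) = 0.4942 m·K/W
ΣR = 0.001145 + 2.359 + 0.4942 = 2.854 m·K/W
Q' = ΔT/ΣR = (195 °C − 24.7 °C)/2.854 = 59.7 W/m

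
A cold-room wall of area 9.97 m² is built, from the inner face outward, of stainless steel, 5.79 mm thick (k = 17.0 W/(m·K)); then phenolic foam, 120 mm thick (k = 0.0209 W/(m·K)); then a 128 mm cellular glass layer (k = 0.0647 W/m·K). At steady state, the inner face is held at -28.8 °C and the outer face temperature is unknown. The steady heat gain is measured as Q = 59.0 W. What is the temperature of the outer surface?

Sum the resistances:
  R_stainless steel = L/(kA) = 0.00579/(17.0·9.97) = 3.416×10^-5 K/W
  R_phenolic foam = L/(kA) = 0.120/(0.0209·9.97) = 0.5759 K/W
  R_cellular glass = L/(kA) = 0.128/(0.0647·9.97) = 0.1984 K/W
ΣR = 0.7744 K/W
ΔT = Q·ΣR = 59.0 × 0.7744 = 45.69 K
Heat flows inward, so T_out = T_in + ΔT = -28.8 + 45.69 = 16.9 °C

T_out = 16.9 °C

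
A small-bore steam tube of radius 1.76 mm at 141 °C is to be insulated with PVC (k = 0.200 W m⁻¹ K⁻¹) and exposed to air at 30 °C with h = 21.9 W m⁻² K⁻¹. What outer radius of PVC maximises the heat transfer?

For a cylinder, r_cr = k_ins/h = 0.200/21.9 = 0.00913 m = 0.913 cm

r_cr = 0.913 cm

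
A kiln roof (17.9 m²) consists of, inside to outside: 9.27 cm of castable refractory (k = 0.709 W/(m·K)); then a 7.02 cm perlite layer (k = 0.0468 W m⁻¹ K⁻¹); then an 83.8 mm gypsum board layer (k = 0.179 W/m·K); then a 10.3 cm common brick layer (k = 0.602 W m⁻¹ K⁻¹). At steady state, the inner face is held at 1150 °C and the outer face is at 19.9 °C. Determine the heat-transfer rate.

Q = 8.91 kW

Treat each layer as a resistance in series:
  R_castable refractory = L/(kA) = 0.0927/(0.709·17.9) = 0.007304 K/W
  R_perlite = L/(kA) = 0.0702/(0.0468·17.9) = 0.08380 K/W
  R_gypsum board = L/(kA) = 0.0838/(0.179·17.9) = 0.02615 K/W
  R_common brick = L/(kA) = 0.103/(0.602·17.9) = 0.009558 K/W
ΣR = 0.007304 + 0.08380 + 0.02615 + 0.009558 = 0.1268 K/W
Q = ΔT/ΣR = (1150 °C − 19.9 °C)/0.1268 = 8910 W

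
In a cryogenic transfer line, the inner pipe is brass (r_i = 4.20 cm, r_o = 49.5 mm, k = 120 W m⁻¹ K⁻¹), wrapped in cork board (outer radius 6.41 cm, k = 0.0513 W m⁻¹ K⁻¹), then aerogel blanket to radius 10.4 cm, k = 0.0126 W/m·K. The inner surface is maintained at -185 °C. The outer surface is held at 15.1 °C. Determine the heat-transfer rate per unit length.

Resistance network (inner→outer):
  R'_brass = ln(0.0495/0.0420)/(2πk) = 0.1643/(2π·120) = 2.179×10^-4 m·K/W
  R'_cork board = ln(0.0641/0.0495)/(2πk) = 0.2585/(2π·0.0513) = 0.8019 m·K/W
  R'_aerogel blanket = ln(0.104/0.0641)/(2πk) = 0.4839/(2π·0.0126) = 6.113 m·K/W
ΣR = 2.179×10^-4 + 0.8019 + 6.113 = 6.915 m·K/W
Q' = ΔT/ΣR = (-185 °C − 15.1 °C)/6.915 = -28.9 W/m
(Negative Q' ⇒ heat flows inward; heat gain = 28.9 W/m.)

Q' = 28.9 W/m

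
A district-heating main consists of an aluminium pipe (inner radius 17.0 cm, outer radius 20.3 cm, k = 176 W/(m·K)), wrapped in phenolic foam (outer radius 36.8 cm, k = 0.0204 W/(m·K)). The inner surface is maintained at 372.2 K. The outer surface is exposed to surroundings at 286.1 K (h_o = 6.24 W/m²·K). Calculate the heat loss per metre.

Resistance network (inner→outer):
  R'_aluminium = ln(0.203/0.170)/(2πk) = 0.1774/(2π·176) = 1.604×10^-4 m·K/W
  R'_phenolic foam = ln(0.368/0.203)/(2πk) = 0.5949/(2π·0.0204) = 4.641 m·K/W
  R'_conv,out = 1/(2πr h) = 1/(2π·0.368·6.24) = 0.06931 m·K/W
ΣR = 1.604×10^-4 + 4.641 + 0.06931 = 4.710 m·K/W
Q' = ΔT/ΣR = (372.2 K − 286.1 K)/4.710 = 18.3 W/m

Q' = 18.3 W/m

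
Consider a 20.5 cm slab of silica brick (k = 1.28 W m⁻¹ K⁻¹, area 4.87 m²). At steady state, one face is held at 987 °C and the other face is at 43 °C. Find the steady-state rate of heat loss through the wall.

Q = kA·ΔT/L = 1.28 × 4.87 × |987 °C − 43 °C| / 0.205 = 28700 W

Q = 28.7 kW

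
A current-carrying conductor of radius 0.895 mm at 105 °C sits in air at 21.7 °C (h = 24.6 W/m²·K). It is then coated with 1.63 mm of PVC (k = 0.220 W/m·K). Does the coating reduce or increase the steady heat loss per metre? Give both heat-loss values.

increases: 11.5 → 25.1 W/m

Critical radius for a cylinder: r_cr = k/h = 0.00894 m = 0.894 cm.
Outer radius after coating: r₂ = 8.95×10^-4 + 0.00163 = 0.002525 m.
Since r₁ < r_cr and r₂ ≤ r_cr, the coating moves toward the maximum at r_cr — heat loss rises.
Bare: R = 1/(2πr₁h) = 7.229 m·K/W; Q = 83.3/7.229 = 11.5 W/m.
Coated: R = R_cond + R_conv = 3.313 m·K/W; Q = 83.3/3.313 = 25.1 W/m.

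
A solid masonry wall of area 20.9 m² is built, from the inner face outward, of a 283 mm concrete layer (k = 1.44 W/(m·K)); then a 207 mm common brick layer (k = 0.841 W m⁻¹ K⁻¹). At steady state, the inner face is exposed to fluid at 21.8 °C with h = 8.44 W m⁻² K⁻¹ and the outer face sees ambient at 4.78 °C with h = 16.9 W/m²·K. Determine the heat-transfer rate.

Series thermal resistances, inner to outer:
  R_conv,in = 1/(hA) = 1/(8.44·20.9) = 0.005669 K/W
  R_concrete = L/(kA) = 0.283/(1.44·20.9) = 0.009403 K/W
  R_common brick = L/(kA) = 0.207/(0.841·20.9) = 0.01178 K/W
  R_conv,out = 1/(hA) = 1/(16.9·20.9) = 0.002831 K/W
ΣR = 0.005669 + 0.009403 + 0.01178 + 0.002831 = 0.02968 K/W
Q = ΔT/ΣR = (21.8 °C − 4.78 °C)/0.02968 = 573 W

Q = 573 W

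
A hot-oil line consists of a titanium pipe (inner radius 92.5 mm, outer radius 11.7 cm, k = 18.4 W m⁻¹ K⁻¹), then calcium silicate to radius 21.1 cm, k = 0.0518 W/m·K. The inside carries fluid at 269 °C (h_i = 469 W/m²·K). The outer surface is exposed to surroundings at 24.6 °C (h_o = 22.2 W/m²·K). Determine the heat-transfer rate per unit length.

Q' = 132 W/m

Resistance network (inner→outer):
  R'_conv,in = 1/(2πr h) = 1/(2π·0.0925·469) = 0.003669 m·K/W
  R'_titanium = ln(0.117/0.0925)/(2πk) = 0.2350/(2π·18.4) = 0.002032 m·K/W
  R'_calcium silicate = ln(0.211/0.117)/(2πk) = 0.5897/(2π·0.0518) = 1.812 m·K/W
  R'_conv,out = 1/(2πr h) = 1/(2π·0.211·22.2) = 0.03398 m·K/W
ΣR = 0.003669 + 0.002032 + 1.812 + 0.03398 = 1.852 m·K/W
Q' = ΔT/ΣR = (269 °C − 24.6 °C)/1.852 = 132 W/m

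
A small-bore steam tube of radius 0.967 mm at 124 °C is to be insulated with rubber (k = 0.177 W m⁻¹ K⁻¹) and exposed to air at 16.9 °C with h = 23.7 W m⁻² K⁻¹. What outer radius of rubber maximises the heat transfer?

For a cylinder, r_cr = k_ins/h = 0.177/23.7 = 0.00747 m = 0.747 cm

r_cr = 0.747 cm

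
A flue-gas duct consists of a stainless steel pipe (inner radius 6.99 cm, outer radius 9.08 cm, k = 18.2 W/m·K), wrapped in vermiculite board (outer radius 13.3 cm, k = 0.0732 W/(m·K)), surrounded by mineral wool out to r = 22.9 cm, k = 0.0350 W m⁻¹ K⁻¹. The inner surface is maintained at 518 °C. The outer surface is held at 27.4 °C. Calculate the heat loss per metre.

Series thermal resistances, inner to outer:
  R'_stainless steel = ln(0.0908/0.0699)/(2πk) = 0.2616/(2π·18.2) = 0.002288 m·K/W
  R'_vermiculite board = ln(0.133/0.0908)/(2πk) = 0.3817/(2π·0.0732) = 0.8299 m·K/W
  R'_mineral wool = ln(0.229/0.133)/(2πk) = 0.5434/(2π·0.0350) = 2.471 m·K/W
ΣR = 0.002288 + 0.8299 + 2.471 = 3.303 m·K/W
Q' = ΔT/ΣR = (518 °C − 27.4 °C)/3.303 = 149 W/m

Q' = 149 W/m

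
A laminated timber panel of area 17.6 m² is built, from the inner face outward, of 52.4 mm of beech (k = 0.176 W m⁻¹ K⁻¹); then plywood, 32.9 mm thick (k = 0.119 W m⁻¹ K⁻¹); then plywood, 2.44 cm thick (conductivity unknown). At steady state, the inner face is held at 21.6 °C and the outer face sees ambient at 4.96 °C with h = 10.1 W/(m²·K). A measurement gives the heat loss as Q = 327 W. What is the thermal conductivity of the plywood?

ΣR = ΔT/Q = |21.6 − 4.96|/327 = 0.05089 K/W
Known resistances:
  R_beech = L/(kA) = 0.0524/(0.176·17.6) = 0.01692 K/W
  R_plywood = L/(kA) = 0.0329/(0.119·17.6) = 0.01571 K/W
  R_conv,out = 1/(hA) = 1/(10.1·17.6) = 0.005626 K/W
R_plywood = ΣR − ΣR_known = 0.05089 − 0.03826 = 0.01263 K/W
L/(kA) = 0.01263 ⇒ k = 0.0244/(0.01263·17.6) = 0.110 W/m·K

k = 0.110 W/m·K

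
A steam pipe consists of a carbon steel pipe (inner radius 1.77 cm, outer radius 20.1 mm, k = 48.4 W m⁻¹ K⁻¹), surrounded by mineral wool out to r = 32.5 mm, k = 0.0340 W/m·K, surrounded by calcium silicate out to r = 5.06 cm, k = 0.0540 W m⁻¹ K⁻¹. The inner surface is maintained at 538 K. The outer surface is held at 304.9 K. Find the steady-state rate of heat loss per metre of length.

Resistance network (inner→outer):
  R'_carbon steel = ln(0.0201/0.0177)/(2πk) = 0.1272/(2π·48.4) = 4.181×10^-4 m·K/W
  R'_mineral wool = ln(0.0325/0.0201)/(2πk) = 0.4805/(2π·0.0340) = 2.249 m·K/W
  R'_calcium silicate = ln(0.0506/0.0325)/(2πk) = 0.4427/(2π·0.0540) = 1.305 m·K/W
ΣR = 4.181×10^-4 + 2.249 + 1.305 = 3.554 m·K/W
Q' = ΔT/ΣR = (538 K − 304.9 K)/3.554 = 65.6 W/m

Q' = 65.6 W/m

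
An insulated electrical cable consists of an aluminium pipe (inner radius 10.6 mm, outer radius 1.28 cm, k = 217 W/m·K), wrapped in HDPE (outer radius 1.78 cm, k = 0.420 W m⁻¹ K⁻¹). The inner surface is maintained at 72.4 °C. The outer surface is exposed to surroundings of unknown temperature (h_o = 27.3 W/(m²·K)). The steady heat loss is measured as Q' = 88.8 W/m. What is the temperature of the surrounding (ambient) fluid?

Sum the resistances:
  R'_aluminium = ln(0.0128/0.0106)/(2πk) = 0.1886/(2π·217) = 1.383×10^-4 m·K/W
  R'_HDPE = ln(0.0178/0.0128)/(2πk) = 0.3298/(2π·0.420) = 0.1250 m·K/W
  R'_conv,out = 1/(2πr h) = 1/(2π·0.0178·27.3) = 0.3275 m·K/W
ΣR = 0.4526 m·K/W
ΔT = Q'·ΣR = 88.8 × 0.4526 = 40.19 K
Heat flows outward, so T_out = T_in − ΔT = 72.4 − 40.19 = 32.2 °C

T_out = 32.2 °C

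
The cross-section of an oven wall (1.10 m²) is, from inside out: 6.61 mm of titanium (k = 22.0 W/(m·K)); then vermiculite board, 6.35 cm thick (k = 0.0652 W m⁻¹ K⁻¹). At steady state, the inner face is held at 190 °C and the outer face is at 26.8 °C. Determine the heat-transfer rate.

Q = 184 W

Treat each layer as a resistance in series:
  R_titanium = L/(kA) = 0.00661/(22.0·1.10) = 2.731×10^-4 K/W
  R_vermiculite board = L/(kA) = 0.0635/(0.0652·1.10) = 0.8854 K/W
ΣR = 2.731×10^-4 + 0.8854 = 0.8857 K/W
Q = ΔT/ΣR = (190 °C − 26.8 °C)/0.8857 = 184 W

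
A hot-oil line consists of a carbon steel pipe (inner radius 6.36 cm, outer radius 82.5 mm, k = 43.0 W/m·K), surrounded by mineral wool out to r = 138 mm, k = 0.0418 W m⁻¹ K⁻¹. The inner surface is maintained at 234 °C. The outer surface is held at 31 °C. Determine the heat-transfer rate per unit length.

Q' = 104 W/m

Series thermal resistances, inner to outer:
  R'_carbon steel = ln(0.0825/0.0636)/(2πk) = 0.2602/(2π·43.0) = 9.630×10^-4 m·K/W
  R'_mineral wool = ln(0.138/0.0825)/(2πk) = 0.5145/(2π·0.0418) = 1.959 m·K/W
ΣR = 9.630×10^-4 + 1.959 = 1.960 m·K/W
Q' = ΔT/ΣR = (234 °C − 31 °C)/1.960 = 104 W/m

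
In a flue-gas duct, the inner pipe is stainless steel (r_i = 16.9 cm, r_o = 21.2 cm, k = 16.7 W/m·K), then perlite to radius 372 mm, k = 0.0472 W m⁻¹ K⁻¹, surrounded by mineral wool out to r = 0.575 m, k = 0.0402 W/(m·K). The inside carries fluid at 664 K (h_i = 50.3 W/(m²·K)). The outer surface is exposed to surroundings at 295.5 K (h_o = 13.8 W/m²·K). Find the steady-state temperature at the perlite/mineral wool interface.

Resistance network (inner→outer):
  R'_conv,in = 1/(2πr h) = 1/(2π·0.169·50.3) = 0.01872 m·K/W
  R'_stainless steel = ln(0.212/0.169)/(2πk) = 0.2267/(2π·16.7) = 0.002160 m·K/W
  R'_perlite = ln(0.372/0.212)/(2πk) = 0.5623/(2π·0.0472) = 1.896 m·K/W
  R'_mineral wool = ln(0.575/0.372)/(2πk) = 0.4355/(2π·0.0402) = 1.724 m·K/W
  R'_conv,out = 1/(2πr h) = 1/(2π·0.575·13.8) = 0.02006 m·K/W
ΣR = 0.01872 + 0.002160 + 1.896 + 1.724 + 0.02006 = 3.661 m·K/W
Q' = ΔT/ΣR = (664 K − 295.5 K)/3.661 = 100.7 W/m
From the inner boundary to the perlite/mineral wool interface, ΣR_partial = 1.917 m·K/W.
T_interface = T_in − Q'·ΣR_partial = 664 K − (100.7)(1.917) = 471 K

T = 471 K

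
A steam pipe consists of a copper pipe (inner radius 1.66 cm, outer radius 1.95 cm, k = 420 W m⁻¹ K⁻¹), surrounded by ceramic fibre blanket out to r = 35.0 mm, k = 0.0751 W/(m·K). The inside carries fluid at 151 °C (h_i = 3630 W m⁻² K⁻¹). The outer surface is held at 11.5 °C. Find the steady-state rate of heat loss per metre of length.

Q' = 112 W/m

Series thermal resistances, inner to outer:
  R'_conv,in = 1/(2πr h) = 1/(2π·0.0166·3630) = 0.002641 m·K/W
  R'_copper = ln(0.0195/0.0166)/(2πk) = 0.1610/(2π·420) = 6.101×10^-5 m·K/W
  R'_ceramic fibre blanket = ln(0.0350/0.0195)/(2πk) = 0.5849/(2π·0.0751) = 1.240 m·K/W
ΣR = 0.002641 + 6.101×10^-5 + 1.240 = 1.243 m·K/W
Q' = ΔT/ΣR = (151 °C − 11.5 °C)/1.243 = 112 W/m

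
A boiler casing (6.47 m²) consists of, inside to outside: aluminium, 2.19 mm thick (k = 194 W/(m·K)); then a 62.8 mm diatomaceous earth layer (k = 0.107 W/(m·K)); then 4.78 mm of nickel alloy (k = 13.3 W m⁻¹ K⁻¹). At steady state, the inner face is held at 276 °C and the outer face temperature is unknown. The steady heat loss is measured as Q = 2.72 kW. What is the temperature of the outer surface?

T_out = 29.1 °C

Series resistances:
  R_aluminium = L/(kA) = 0.00219/(194·6.47) = 1.745×10^-6 K/W
  R_diatomaceous earth = L/(kA) = 0.0628/(0.107·6.47) = 0.09071 K/W
  R_nickel alloy = L/(kA) = 0.00478/(13.3·6.47) = 5.555×10^-5 K/W
ΣR = 0.09077 K/W
ΔT = Q·ΣR = 2720 × 0.09077 = 246.9 K
Heat flows outward, so T_out = T_in − ΔT = 276 − 246.9 = 29.1 °C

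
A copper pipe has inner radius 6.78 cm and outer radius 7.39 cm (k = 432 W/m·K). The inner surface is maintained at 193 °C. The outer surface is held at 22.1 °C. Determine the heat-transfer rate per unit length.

Q' = 2πk·ΔT/ln(r₂/r₁) = 2π × 432 × 170.9 / ln(0.0739/0.0678) = 5.38×10^6 W/m

Q' = 5380 kW/m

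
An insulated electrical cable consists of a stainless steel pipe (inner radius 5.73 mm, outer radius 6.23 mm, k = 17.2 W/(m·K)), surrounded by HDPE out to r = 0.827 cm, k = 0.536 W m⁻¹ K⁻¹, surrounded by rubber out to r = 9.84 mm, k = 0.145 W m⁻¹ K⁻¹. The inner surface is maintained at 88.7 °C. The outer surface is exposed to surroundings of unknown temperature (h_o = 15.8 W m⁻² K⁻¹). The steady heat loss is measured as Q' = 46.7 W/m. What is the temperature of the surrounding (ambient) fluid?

Series resistances:
  R'_stainless steel = ln(0.00623/0.00573)/(2πk) = 0.08366/(2π·17.2) = 7.741×10^-4 m·K/W
  R'_HDPE = ln(0.00827/0.00623)/(2πk) = 0.2833/(2π·0.536) = 0.08411 m·K/W
  R'_rubber = ln(0.00984/0.00827)/(2πk) = 0.1738/(2π·0.145) = 0.1908 m·K/W
  R'_conv,out = 1/(2πr h) = 1/(2π·0.00984·15.8) = 1.024 m·K/W
ΣR = 1.299 m·K/W
ΔT = Q'·ΣR = 46.7 × 1.299 = 60.66 K
Heat flows outward, so T_out = T_in − ΔT = 88.7 − 60.66 = 28.0 °C

T_out = 28.0 °C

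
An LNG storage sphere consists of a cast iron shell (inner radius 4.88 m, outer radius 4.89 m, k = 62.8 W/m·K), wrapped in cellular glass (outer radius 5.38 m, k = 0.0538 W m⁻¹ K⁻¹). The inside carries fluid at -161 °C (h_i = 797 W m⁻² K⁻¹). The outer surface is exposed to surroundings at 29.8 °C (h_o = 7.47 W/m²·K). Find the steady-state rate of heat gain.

Q = 6830 W

Resistance network (inner→outer):
  R_conv,in = 1/(4πr²h) = 1/(4π·4.88²·797) = 4.193×10^-6 K/W
  R_cast iron = (1/4.88 − 1/4.89)/(4πk) = 4.191×10^-4/(4π·62.8) = 5.310×10^-7 K/W
  R_cellular glass = (1/4.89 − 1/5.38)/(4πk) = 0.01863/(4π·0.0538) = 0.02755 K/W
  R_conv,out = 1/(4πr²h) = 1/(4π·5.38²·7.47) = 3.680×10^-4 K/W
ΣR = 4.193×10^-6 + 5.310×10^-7 + 0.02755 + 3.680×10^-4 = 0.02792 K/W
Q = ΔT/ΣR = (-161 °C − 29.8 °C)/0.02792 = -6830 W
(Negative Q ⇒ heat flows inward; heat gain = 6830 W.)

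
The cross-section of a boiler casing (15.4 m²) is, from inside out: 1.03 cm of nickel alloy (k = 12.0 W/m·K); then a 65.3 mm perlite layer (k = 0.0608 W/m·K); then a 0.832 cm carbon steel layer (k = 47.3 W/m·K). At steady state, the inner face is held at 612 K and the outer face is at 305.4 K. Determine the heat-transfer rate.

Series thermal resistances, inner to outer:
  R_nickel alloy = L/(kA) = 0.0103/(12.0·15.4) = 5.574×10^-5 K/W
  R_perlite = L/(kA) = 0.0653/(0.0608·15.4) = 0.06974 K/W
  R_carbon steel = L/(kA) = 0.00832/(47.3·15.4) = 1.142×10^-5 K/W
ΣR = 5.574×10^-5 + 0.06974 + 1.142×10^-5 = 0.06981 K/W
Q = ΔT/ΣR = (612 K − 305.4 K)/0.06981 = 4390 W

Q = 4.39 kW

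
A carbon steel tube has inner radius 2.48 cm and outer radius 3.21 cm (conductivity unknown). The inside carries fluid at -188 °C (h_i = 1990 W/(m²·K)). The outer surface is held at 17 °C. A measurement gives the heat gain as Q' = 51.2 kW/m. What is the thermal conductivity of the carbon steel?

k = 52.7 W/m·K

ΣR = ΔT/Q' = |-188 − 17|/51200 = 0.004004 m·K/W
Known resistances:
  R'_conv,in = 1/(2πr h) = 1/(2π·0.0248·1990) = 0.003225 m·K/W
R_carbon steel = ΣR − ΣR_known = 0.004004 − 0.003225 = 7.790×10^-4 m·K/W
ln(r₂/r₁)/(2πk) = 7.790×10^-4 ⇒ k = 0.2580/(2π·7.790×10^-4) = 52.7 W/m·K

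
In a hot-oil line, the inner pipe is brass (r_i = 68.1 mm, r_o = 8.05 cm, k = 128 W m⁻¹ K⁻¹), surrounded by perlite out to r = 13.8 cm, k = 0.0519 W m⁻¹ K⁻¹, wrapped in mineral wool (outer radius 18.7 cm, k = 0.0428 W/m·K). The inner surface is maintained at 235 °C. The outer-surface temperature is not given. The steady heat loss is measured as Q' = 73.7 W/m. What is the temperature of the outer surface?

T_out = 29.9 °C

Series resistances:
  R'_brass = ln(0.0805/0.0681)/(2πk) = 0.1673/(2π·128) = 2.080×10^-4 m·K/W
  R'_perlite = ln(0.138/0.0805)/(2πk) = 0.5390/(2π·0.0519) = 1.653 m·K/W
  R'_mineral wool = ln(0.187/0.138)/(2πk) = 0.3039/(2π·0.0428) = 1.130 m·K/W
ΣR = 2.783 m·K/W
ΔT = Q'·ΣR = 73.7 × 2.783 = 205.1 K
Heat flows outward, so T_out = T_in − ΔT = 235 − 205.1 = 29.9 °C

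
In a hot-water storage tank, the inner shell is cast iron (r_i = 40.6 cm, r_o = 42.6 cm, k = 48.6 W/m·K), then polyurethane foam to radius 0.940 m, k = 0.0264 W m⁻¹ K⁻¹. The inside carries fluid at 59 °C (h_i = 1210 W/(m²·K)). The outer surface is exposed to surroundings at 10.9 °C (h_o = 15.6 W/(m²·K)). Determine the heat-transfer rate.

Resistance network (inner→outer):
  R_conv,in = 1/(4πr²h) = 1/(4π·0.406²·1210) = 3.990×10^-4 K/W
  R_cast iron = (1/0.406 − 1/0.426)/(4πk) = 0.1156/(4π·48.6) = 1.893×10^-4 K/W
  R_polyurethane foam = (1/0.426 − 1/0.940)/(4πk) = 1.284/(4π·0.0264) = 3.869 K/W
  R_conv,out = 1/(4πr²h) = 1/(4π·0.940²·15.6) = 0.005773 K/W
ΣR = 3.990×10^-4 + 1.893×10^-4 + 3.869 + 0.005773 = 3.875 K/W
Q = ΔT/ΣR = (59 °C − 10.9 °C)/3.875 = 12.4 W

Q = 12.4 W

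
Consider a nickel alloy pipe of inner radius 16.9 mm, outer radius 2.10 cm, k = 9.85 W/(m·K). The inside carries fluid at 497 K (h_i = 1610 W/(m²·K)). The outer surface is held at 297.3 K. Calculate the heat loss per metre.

Series thermal resistances, inner to outer:
  R'_conv,in = 1/(2πr h) = 1/(2π·0.0169·1610) = 0.005849 m·K/W
  R'_nickel alloy = ln(0.0210/0.0169)/(2πk) = 0.2172/(2π·9.85) = 0.003510 m·K/W
ΣR = 0.005849 + 0.003510 = 0.009359 m·K/W
Q' = ΔT/ΣR = (497 K − 297.3 K)/0.009359 = 21300 W/m

Q' = 21.3 kW/m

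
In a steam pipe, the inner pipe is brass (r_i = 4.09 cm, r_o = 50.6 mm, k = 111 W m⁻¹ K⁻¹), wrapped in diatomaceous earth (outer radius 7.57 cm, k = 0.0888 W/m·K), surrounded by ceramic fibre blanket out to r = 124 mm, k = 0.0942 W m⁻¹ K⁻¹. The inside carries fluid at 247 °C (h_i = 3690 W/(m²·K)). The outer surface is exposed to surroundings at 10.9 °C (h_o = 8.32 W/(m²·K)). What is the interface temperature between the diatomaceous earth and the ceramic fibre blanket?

Resistance network (inner→outer):
  R'_conv,in = 1/(2πr h) = 1/(2π·0.0409·3690) = 0.001055 m·K/W
  R'_brass = ln(0.0506/0.0409)/(2πk) = 0.2128/(2π·111) = 3.051×10^-4 m·K/W
  R'_diatomaceous earth = ln(0.0757/0.0506)/(2πk) = 0.4028/(2π·0.0888) = 0.7220 m·K/W
  R'_ceramic fibre blanket = ln(0.124/0.0757)/(2πk) = 0.4935/(2π·0.0942) = 0.8338 m·K/W
  R'_conv,out = 1/(2πr h) = 1/(2π·0.124·8.32) = 0.1543 m·K/W
ΣR = 0.001055 + 3.051×10^-4 + 0.7220 + 0.8338 + 0.1543 = 1.711 m·K/W
Q' = ΔT/ΣR = (247 °C − 10.9 °C)/1.711 = 138.0 W/m
From the inner boundary to the diatomaceous earth/ceramic fibre blanket interface, ΣR_partial = 0.7234 m·K/W.
T_interface = T_in − Q'·ΣR_partial = 247 °C − (138.0)(0.7234) = 147 °C

T = 147 °C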